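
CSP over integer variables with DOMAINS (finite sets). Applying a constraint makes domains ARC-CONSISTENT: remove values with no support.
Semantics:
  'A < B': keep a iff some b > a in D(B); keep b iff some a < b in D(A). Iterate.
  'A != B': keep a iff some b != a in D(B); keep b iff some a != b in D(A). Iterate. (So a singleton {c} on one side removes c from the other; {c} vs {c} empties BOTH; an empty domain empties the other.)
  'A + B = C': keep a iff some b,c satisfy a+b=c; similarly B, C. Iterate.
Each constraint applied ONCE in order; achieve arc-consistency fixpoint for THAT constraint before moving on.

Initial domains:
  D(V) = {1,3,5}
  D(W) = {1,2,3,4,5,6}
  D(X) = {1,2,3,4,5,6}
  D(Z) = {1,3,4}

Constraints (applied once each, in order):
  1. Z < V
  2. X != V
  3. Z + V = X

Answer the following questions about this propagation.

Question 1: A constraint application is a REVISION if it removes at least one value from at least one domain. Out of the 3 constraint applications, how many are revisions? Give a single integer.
Constraint 1 (Z < V) on D(Z)={1,3,4} D(V)={1,3,5}: V {1,3,5}->{3,5} => REVISION
Constraint 2 (X != V) on D(X)={1,2,3,4,5,6} D(V)={3,5}: no change => not a revision
Constraint 3 (Z + V = X) on D(Z)={1,3,4} D(V)={3,5} D(X)={1,2,3,4,5,6}: Z {1,3,4}->{1,3}; X {1,2,3,4,5,6}->{4,6} => REVISION
Total revisions = 2

Answer: 2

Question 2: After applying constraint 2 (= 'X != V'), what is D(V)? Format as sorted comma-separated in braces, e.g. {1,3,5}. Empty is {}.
Constraint 1 (Z < V) on D(Z)={1,3,4} D(V)={1,3,5}: V {1,3,5}->{3,5}
Constraint 2 (X != V) on D(X)={1,2,3,4,5,6} D(V)={3,5}: no change
So after constraint 2: D(V) = {3,5}

Answer: {3,5}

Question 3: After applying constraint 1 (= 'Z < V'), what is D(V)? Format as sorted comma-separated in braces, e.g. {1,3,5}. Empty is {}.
Constraint 1 (Z < V) on D(Z)={1,3,4} D(V)={1,3,5}: V {1,3,5}->{3,5}
So after constraint 1: D(V) = {3,5}

Answer: {3,5}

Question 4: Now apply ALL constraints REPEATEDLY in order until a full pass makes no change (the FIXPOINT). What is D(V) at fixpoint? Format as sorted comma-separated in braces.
Answer: {3,5}

Derivation:
pass 0 (initial): D(V)={1,3,5}
pass 1: V {1,3,5}->{3,5}; X {1,2,3,4,5,6}->{4,6}; Z {1,3,4}->{1,3}
pass 2: no change
Fixpoint after 2 passes: D(V) = {3,5}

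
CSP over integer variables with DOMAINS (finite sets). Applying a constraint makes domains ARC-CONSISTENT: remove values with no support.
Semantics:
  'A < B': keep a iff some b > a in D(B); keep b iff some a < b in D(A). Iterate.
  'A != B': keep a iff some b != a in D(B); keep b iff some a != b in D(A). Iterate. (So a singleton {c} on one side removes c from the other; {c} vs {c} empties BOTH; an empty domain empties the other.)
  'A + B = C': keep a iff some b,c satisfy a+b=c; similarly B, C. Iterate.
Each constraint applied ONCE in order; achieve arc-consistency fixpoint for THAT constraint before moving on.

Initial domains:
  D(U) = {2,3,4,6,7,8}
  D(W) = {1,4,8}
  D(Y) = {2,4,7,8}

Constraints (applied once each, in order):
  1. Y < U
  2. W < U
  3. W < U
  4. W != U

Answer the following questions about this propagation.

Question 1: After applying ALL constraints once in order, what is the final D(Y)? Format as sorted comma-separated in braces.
Constraint 1 (Y < U) on D(Y)={2,4,7,8} D(U)={2,3,4,6,7,8}: Y {2,4,7,8}->{2,4,7}; U {2,3,4,6,7,8}->{3,4,6,7,8}
Constraint 2 (W < U) on D(W)={1,4,8} D(U)={3,4,6,7,8}: W {1,4,8}->{1,4}
Constraint 3 (W < U) on D(W)={1,4} D(U)={3,4,6,7,8}: no change
Constraint 4 (W != U) on D(W)={1,4} D(U)={3,4,6,7,8}: no change
So after all 4 constraints: D(Y) = {2,4,7}

Answer: {2,4,7}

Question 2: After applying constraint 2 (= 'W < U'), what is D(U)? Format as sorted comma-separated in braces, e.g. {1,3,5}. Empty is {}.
Constraint 1 (Y < U) on D(Y)={2,4,7,8} D(U)={2,3,4,6,7,8}: Y {2,4,7,8}->{2,4,7}; U {2,3,4,6,7,8}->{3,4,6,7,8}
Constraint 2 (W < U) on D(W)={1,4,8} D(U)={3,4,6,7,8}: W {1,4,8}->{1,4}
So after constraint 2: D(U) = {3,4,6,7,8}

Answer: {3,4,6,7,8}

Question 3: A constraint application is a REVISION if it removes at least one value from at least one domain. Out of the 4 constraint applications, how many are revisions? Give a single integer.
Answer: 2

Derivation:
Constraint 1 (Y < U) on D(Y)={2,4,7,8} D(U)={2,3,4,6,7,8}: Y {2,4,7,8}->{2,4,7}; U {2,3,4,6,7,8}->{3,4,6,7,8} => REVISION
Constraint 2 (W < U) on D(W)={1,4,8} D(U)={3,4,6,7,8}: W {1,4,8}->{1,4} => REVISION
Constraint 3 (W < U) on D(W)={1,4} D(U)={3,4,6,7,8}: no change => not a revision
Constraint 4 (W != U) on D(W)={1,4} D(U)={3,4,6,7,8}: no change => not a revision
Total revisions = 2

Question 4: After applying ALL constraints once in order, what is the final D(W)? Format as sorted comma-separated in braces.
Constraint 1 (Y < U) on D(Y)={2,4,7,8} D(U)={2,3,4,6,7,8}: Y {2,4,7,8}->{2,4,7}; U {2,3,4,6,7,8}->{3,4,6,7,8}
Constraint 2 (W < U) on D(W)={1,4,8} D(U)={3,4,6,7,8}: W {1,4,8}->{1,4}
Constraint 3 (W < U) on D(W)={1,4} D(U)={3,4,6,7,8}: no change
Constraint 4 (W != U) on D(W)={1,4} D(U)={3,4,6,7,8}: no change
So after all 4 constraints: D(W) = {1,4}

Answer: {1,4}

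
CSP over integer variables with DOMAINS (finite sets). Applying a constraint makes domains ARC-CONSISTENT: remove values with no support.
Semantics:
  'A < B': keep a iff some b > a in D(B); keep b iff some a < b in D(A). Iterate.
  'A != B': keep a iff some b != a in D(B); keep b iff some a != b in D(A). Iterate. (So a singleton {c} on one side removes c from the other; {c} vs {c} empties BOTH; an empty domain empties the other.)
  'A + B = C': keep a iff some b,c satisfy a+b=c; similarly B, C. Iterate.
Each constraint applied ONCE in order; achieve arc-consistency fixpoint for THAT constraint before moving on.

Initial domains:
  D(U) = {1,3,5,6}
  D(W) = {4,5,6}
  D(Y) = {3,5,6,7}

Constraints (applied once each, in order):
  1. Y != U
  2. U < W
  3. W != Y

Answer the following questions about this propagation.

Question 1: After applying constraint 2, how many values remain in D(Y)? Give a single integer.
Constraint 1 (Y != U) on D(Y)={3,5,6,7} D(U)={1,3,5,6}: no change
Constraint 2 (U < W) on D(U)={1,3,5,6} D(W)={4,5,6}: U {1,3,5,6}->{1,3,5}
So after constraint 2: D(Y)={3,5,6,7}, size = 4

Answer: 4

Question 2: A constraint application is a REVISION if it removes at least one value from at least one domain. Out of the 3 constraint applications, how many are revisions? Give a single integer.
Constraint 1 (Y != U) on D(Y)={3,5,6,7} D(U)={1,3,5,6}: no change => not a revision
Constraint 2 (U < W) on D(U)={1,3,5,6} D(W)={4,5,6}: U {1,3,5,6}->{1,3,5} => REVISION
Constraint 3 (W != Y) on D(W)={4,5,6} D(Y)={3,5,6,7}: no change => not a revision
Total revisions = 1

Answer: 1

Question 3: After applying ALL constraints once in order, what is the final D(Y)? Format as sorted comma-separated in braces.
Constraint 1 (Y != U) on D(Y)={3,5,6,7} D(U)={1,3,5,6}: no change
Constraint 2 (U < W) on D(U)={1,3,5,6} D(W)={4,5,6}: U {1,3,5,6}->{1,3,5}
Constraint 3 (W != Y) on D(W)={4,5,6} D(Y)={3,5,6,7}: no change
So after all 3 constraints: D(Y) = {3,5,6,7}

Answer: {3,5,6,7}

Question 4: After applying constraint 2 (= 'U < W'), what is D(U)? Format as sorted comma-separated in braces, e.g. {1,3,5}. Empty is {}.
Answer: {1,3,5}

Derivation:
Constraint 1 (Y != U) on D(Y)={3,5,6,7} D(U)={1,3,5,6}: no change
Constraint 2 (U < W) on D(U)={1,3,5,6} D(W)={4,5,6}: U {1,3,5,6}->{1,3,5}
So after constraint 2: D(U) = {1,3,5}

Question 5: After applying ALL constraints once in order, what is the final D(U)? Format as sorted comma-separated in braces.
Constraint 1 (Y != U) on D(Y)={3,5,6,7} D(U)={1,3,5,6}: no change
Constraint 2 (U < W) on D(U)={1,3,5,6} D(W)={4,5,6}: U {1,3,5,6}->{1,3,5}
Constraint 3 (W != Y) on D(W)={4,5,6} D(Y)={3,5,6,7}: no change
So after all 3 constraints: D(U) = {1,3,5}

Answer: {1,3,5}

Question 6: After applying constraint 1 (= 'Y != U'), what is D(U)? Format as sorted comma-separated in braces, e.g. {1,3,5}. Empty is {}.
Constraint 1 (Y != U) on D(Y)={3,5,6,7} D(U)={1,3,5,6}: no change
So after constraint 1: D(U) = {1,3,5,6}

Answer: {1,3,5,6}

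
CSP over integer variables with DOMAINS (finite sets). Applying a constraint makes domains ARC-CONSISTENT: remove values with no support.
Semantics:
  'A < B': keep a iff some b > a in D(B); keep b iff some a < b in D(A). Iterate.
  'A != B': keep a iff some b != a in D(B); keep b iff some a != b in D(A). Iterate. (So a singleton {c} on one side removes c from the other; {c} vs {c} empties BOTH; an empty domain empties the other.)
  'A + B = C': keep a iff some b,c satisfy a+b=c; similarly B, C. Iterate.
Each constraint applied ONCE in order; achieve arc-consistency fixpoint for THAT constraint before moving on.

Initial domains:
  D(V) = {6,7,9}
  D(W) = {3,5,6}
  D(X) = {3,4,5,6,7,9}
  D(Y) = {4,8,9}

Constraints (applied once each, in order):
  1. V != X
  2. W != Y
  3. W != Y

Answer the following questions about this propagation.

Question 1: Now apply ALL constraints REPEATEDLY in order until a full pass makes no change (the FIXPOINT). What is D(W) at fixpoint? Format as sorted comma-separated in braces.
Answer: {3,5,6}

Derivation:
pass 0 (initial): D(W)={3,5,6}
pass 1: no change
Fixpoint after 1 passes: D(W) = {3,5,6}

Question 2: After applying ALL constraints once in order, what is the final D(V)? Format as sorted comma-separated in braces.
Constraint 1 (V != X) on D(V)={6,7,9} D(X)={3,4,5,6,7,9}: no change
Constraint 2 (W != Y) on D(W)={3,5,6} D(Y)={4,8,9}: no change
Constraint 3 (W != Y) on D(W)={3,5,6} D(Y)={4,8,9}: no change
So after all 3 constraints: D(V) = {6,7,9}

Answer: {6,7,9}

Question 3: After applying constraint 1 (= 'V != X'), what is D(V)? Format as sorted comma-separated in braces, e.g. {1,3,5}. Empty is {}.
Constraint 1 (V != X) on D(V)={6,7,9} D(X)={3,4,5,6,7,9}: no change
So after constraint 1: D(V) = {6,7,9}

Answer: {6,7,9}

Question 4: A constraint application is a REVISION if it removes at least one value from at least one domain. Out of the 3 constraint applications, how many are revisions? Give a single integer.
Answer: 0

Derivation:
Constraint 1 (V != X) on D(V)={6,7,9} D(X)={3,4,5,6,7,9}: no change => not a revision
Constraint 2 (W != Y) on D(W)={3,5,6} D(Y)={4,8,9}: no change => not a revision
Constraint 3 (W != Y) on D(W)={3,5,6} D(Y)={4,8,9}: no change => not a revision
Total revisions = 0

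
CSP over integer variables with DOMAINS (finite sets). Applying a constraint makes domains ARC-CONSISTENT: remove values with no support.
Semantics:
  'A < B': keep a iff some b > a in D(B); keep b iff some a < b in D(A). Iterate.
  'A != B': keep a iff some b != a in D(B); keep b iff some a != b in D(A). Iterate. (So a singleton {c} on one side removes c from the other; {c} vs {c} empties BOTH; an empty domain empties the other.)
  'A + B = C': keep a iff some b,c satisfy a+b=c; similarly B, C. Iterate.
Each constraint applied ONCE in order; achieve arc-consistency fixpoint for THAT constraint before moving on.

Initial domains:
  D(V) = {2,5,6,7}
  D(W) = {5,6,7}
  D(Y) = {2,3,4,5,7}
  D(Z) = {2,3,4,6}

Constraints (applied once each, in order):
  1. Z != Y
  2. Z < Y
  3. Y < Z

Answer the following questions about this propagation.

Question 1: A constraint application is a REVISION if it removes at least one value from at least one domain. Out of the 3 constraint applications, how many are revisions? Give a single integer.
Constraint 1 (Z != Y) on D(Z)={2,3,4,6} D(Y)={2,3,4,5,7}: no change => not a revision
Constraint 2 (Z < Y) on D(Z)={2,3,4,6} D(Y)={2,3,4,5,7}: Y {2,3,4,5,7}->{3,4,5,7} => REVISION
Constraint 3 (Y < Z) on D(Y)={3,4,5,7} D(Z)={2,3,4,6}: Y {3,4,5,7}->{3,4,5}; Z {2,3,4,6}->{4,6} => REVISION
Total revisions = 2

Answer: 2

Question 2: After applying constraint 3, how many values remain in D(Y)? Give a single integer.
Answer: 3

Derivation:
Constraint 1 (Z != Y) on D(Z)={2,3,4,6} D(Y)={2,3,4,5,7}: no change
Constraint 2 (Z < Y) on D(Z)={2,3,4,6} D(Y)={2,3,4,5,7}: Y {2,3,4,5,7}->{3,4,5,7}
Constraint 3 (Y < Z) on D(Y)={3,4,5,7} D(Z)={2,3,4,6}: Y {3,4,5,7}->{3,4,5}; Z {2,3,4,6}->{4,6}
So after constraint 3: D(Y)={3,4,5}, size = 3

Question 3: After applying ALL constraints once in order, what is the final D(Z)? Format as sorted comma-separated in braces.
Constraint 1 (Z != Y) on D(Z)={2,3,4,6} D(Y)={2,3,4,5,7}: no change
Constraint 2 (Z < Y) on D(Z)={2,3,4,6} D(Y)={2,3,4,5,7}: Y {2,3,4,5,7}->{3,4,5,7}
Constraint 3 (Y < Z) on D(Y)={3,4,5,7} D(Z)={2,3,4,6}: Y {3,4,5,7}->{3,4,5}; Z {2,3,4,6}->{4,6}
So after all 3 constraints: D(Z) = {4,6}

Answer: {4,6}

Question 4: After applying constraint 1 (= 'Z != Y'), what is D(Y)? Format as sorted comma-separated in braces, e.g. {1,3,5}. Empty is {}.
Constraint 1 (Z != Y) on D(Z)={2,3,4,6} D(Y)={2,3,4,5,7}: no change
So after constraint 1: D(Y) = {2,3,4,5,7}

Answer: {2,3,4,5,7}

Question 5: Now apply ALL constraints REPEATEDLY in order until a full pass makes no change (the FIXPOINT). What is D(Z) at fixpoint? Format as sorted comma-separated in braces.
Answer: {}

Derivation:
pass 0 (initial): D(Z)={2,3,4,6}
pass 1: Y {2,3,4,5,7}->{3,4,5}; Z {2,3,4,6}->{4,6}
pass 2: Y {3,4,5}->{}; Z {4,6}->{}
pass 3: no change
Fixpoint after 3 passes: D(Z) = {}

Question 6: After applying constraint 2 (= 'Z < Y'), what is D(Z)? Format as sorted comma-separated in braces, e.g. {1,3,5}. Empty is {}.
Constraint 1 (Z != Y) on D(Z)={2,3,4,6} D(Y)={2,3,4,5,7}: no change
Constraint 2 (Z < Y) on D(Z)={2,3,4,6} D(Y)={2,3,4,5,7}: Y {2,3,4,5,7}->{3,4,5,7}
So after constraint 2: D(Z) = {2,3,4,6}

Answer: {2,3,4,6}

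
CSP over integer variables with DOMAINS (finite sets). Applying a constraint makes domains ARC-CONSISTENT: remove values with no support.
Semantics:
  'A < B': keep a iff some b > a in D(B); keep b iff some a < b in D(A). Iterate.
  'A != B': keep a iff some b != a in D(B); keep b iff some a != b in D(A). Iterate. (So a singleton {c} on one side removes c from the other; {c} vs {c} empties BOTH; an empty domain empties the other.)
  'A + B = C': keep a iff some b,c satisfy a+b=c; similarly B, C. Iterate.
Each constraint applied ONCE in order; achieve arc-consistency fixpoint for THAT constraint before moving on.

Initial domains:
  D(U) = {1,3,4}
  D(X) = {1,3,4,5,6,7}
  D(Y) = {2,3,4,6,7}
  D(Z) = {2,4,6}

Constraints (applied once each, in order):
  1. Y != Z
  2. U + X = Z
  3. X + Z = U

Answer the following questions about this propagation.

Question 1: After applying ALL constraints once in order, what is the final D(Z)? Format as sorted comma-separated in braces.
Answer: {2}

Derivation:
Constraint 1 (Y != Z) on D(Y)={2,3,4,6,7} D(Z)={2,4,6}: no change
Constraint 2 (U + X = Z) on D(U)={1,3,4} D(X)={1,3,4,5,6,7} D(Z)={2,4,6}: U {1,3,4}->{1,3}; X {1,3,4,5,6,7}->{1,3,5}
Constraint 3 (X + Z = U) on D(X)={1,3,5} D(Z)={2,4,6} D(U)={1,3}: X {1,3,5}->{1}; Z {2,4,6}->{2}; U {1,3}->{3}
So after all 3 constraints: D(Z) = {2}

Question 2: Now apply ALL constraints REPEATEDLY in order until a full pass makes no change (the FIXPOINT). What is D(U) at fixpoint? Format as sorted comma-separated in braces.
Answer: {}

Derivation:
pass 0 (initial): D(U)={1,3,4}
pass 1: U {1,3,4}->{3}; X {1,3,4,5,6,7}->{1}; Z {2,4,6}->{2}
pass 2: U {3}->{}; X {1}->{}; Y {2,3,4,6,7}->{3,4,6,7}; Z {2}->{}
pass 3: Y {3,4,6,7}->{}
pass 4: no change
Fixpoint after 4 passes: D(U) = {}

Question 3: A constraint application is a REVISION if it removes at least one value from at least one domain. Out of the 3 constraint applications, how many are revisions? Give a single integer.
Constraint 1 (Y != Z) on D(Y)={2,3,4,6,7} D(Z)={2,4,6}: no change => not a revision
Constraint 2 (U + X = Z) on D(U)={1,3,4} D(X)={1,3,4,5,6,7} D(Z)={2,4,6}: U {1,3,4}->{1,3}; X {1,3,4,5,6,7}->{1,3,5} => REVISION
Constraint 3 (X + Z = U) on D(X)={1,3,5} D(Z)={2,4,6} D(U)={1,3}: X {1,3,5}->{1}; Z {2,4,6}->{2}; U {1,3}->{3} => REVISION
Total revisions = 2

Answer: 2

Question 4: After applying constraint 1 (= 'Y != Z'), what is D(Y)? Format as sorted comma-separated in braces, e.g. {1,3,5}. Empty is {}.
Answer: {2,3,4,6,7}

Derivation:
Constraint 1 (Y != Z) on D(Y)={2,3,4,6,7} D(Z)={2,4,6}: no change
So after constraint 1: D(Y) = {2,3,4,6,7}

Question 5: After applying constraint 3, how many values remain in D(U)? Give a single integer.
Constraint 1 (Y != Z) on D(Y)={2,3,4,6,7} D(Z)={2,4,6}: no change
Constraint 2 (U + X = Z) on D(U)={1,3,4} D(X)={1,3,4,5,6,7} D(Z)={2,4,6}: U {1,3,4}->{1,3}; X {1,3,4,5,6,7}->{1,3,5}
Constraint 3 (X + Z = U) on D(X)={1,3,5} D(Z)={2,4,6} D(U)={1,3}: X {1,3,5}->{1}; Z {2,4,6}->{2}; U {1,3}->{3}
So after constraint 3: D(U)={3}, size = 1

Answer: 1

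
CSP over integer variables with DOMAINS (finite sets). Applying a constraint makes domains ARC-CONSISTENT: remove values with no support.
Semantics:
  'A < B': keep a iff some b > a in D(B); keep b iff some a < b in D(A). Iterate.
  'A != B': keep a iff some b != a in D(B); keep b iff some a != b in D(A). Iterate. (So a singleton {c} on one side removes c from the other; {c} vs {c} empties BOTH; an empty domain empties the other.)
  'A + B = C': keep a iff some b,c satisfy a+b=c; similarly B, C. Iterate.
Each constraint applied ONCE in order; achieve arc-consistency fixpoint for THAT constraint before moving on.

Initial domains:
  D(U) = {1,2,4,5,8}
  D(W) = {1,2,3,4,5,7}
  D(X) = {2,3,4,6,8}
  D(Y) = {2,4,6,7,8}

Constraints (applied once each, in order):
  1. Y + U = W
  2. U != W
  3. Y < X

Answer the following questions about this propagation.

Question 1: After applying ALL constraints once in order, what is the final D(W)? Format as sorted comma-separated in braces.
Constraint 1 (Y + U = W) on D(Y)={2,4,6,7,8} D(U)={1,2,4,5,8} D(W)={1,2,3,4,5,7}: Y {2,4,6,7,8}->{2,4,6}; U {1,2,4,5,8}->{1,2,5}; W {1,2,3,4,5,7}->{3,4,5,7}
Constraint 2 (U != W) on D(U)={1,2,5} D(W)={3,4,5,7}: no change
Constraint 3 (Y < X) on D(Y)={2,4,6} D(X)={2,3,4,6,8}: X {2,3,4,6,8}->{3,4,6,8}
So after all 3 constraints: D(W) = {3,4,5,7}

Answer: {3,4,5,7}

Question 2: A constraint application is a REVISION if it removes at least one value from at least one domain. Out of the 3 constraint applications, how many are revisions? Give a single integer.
Answer: 2

Derivation:
Constraint 1 (Y + U = W) on D(Y)={2,4,6,7,8} D(U)={1,2,4,5,8} D(W)={1,2,3,4,5,7}: Y {2,4,6,7,8}->{2,4,6}; U {1,2,4,5,8}->{1,2,5}; W {1,2,3,4,5,7}->{3,4,5,7} => REVISION
Constraint 2 (U != W) on D(U)={1,2,5} D(W)={3,4,5,7}: no change => not a revision
Constraint 3 (Y < X) on D(Y)={2,4,6} D(X)={2,3,4,6,8}: X {2,3,4,6,8}->{3,4,6,8} => REVISION
Total revisions = 2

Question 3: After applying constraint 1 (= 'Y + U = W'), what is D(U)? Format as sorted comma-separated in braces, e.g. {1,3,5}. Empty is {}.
Answer: {1,2,5}

Derivation:
Constraint 1 (Y + U = W) on D(Y)={2,4,6,7,8} D(U)={1,2,4,5,8} D(W)={1,2,3,4,5,7}: Y {2,4,6,7,8}->{2,4,6}; U {1,2,4,5,8}->{1,2,5}; W {1,2,3,4,5,7}->{3,4,5,7}
So after constraint 1: D(U) = {1,2,5}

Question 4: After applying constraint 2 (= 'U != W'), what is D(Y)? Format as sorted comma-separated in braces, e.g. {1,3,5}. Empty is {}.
Constraint 1 (Y + U = W) on D(Y)={2,4,6,7,8} D(U)={1,2,4,5,8} D(W)={1,2,3,4,5,7}: Y {2,4,6,7,8}->{2,4,6}; U {1,2,4,5,8}->{1,2,5}; W {1,2,3,4,5,7}->{3,4,5,7}
Constraint 2 (U != W) on D(U)={1,2,5} D(W)={3,4,5,7}: no change
So after constraint 2: D(Y) = {2,4,6}

Answer: {2,4,6}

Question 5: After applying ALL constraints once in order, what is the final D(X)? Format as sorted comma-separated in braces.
Answer: {3,4,6,8}

Derivation:
Constraint 1 (Y + U = W) on D(Y)={2,4,6,7,8} D(U)={1,2,4,5,8} D(W)={1,2,3,4,5,7}: Y {2,4,6,7,8}->{2,4,6}; U {1,2,4,5,8}->{1,2,5}; W {1,2,3,4,5,7}->{3,4,5,7}
Constraint 2 (U != W) on D(U)={1,2,5} D(W)={3,4,5,7}: no change
Constraint 3 (Y < X) on D(Y)={2,4,6} D(X)={2,3,4,6,8}: X {2,3,4,6,8}->{3,4,6,8}
So after all 3 constraints: D(X) = {3,4,6,8}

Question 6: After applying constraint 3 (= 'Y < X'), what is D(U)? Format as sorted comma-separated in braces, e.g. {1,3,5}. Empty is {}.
Answer: {1,2,5}

Derivation:
Constraint 1 (Y + U = W) on D(Y)={2,4,6,7,8} D(U)={1,2,4,5,8} D(W)={1,2,3,4,5,7}: Y {2,4,6,7,8}->{2,4,6}; U {1,2,4,5,8}->{1,2,5}; W {1,2,3,4,5,7}->{3,4,5,7}
Constraint 2 (U != W) on D(U)={1,2,5} D(W)={3,4,5,7}: no change
Constraint 3 (Y < X) on D(Y)={2,4,6} D(X)={2,3,4,6,8}: X {2,3,4,6,8}->{3,4,6,8}
So after constraint 3: D(U) = {1,2,5}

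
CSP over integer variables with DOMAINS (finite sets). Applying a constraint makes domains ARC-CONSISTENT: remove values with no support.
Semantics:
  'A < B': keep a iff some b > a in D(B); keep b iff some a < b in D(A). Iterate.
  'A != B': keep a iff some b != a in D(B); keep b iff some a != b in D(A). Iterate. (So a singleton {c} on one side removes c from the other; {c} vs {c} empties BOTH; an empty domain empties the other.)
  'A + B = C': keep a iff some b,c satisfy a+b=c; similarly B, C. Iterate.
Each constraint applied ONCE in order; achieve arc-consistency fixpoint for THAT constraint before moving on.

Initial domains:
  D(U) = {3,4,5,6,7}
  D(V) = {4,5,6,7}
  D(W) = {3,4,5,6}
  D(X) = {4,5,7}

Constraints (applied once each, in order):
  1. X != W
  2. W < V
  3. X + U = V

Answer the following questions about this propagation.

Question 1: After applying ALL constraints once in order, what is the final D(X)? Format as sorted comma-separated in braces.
Answer: {4}

Derivation:
Constraint 1 (X != W) on D(X)={4,5,7} D(W)={3,4,5,6}: no change
Constraint 2 (W < V) on D(W)={3,4,5,6} D(V)={4,5,6,7}: no change
Constraint 3 (X + U = V) on D(X)={4,5,7} D(U)={3,4,5,6,7} D(V)={4,5,6,7}: X {4,5,7}->{4}; U {3,4,5,6,7}->{3}; V {4,5,6,7}->{7}
So after all 3 constraints: D(X) = {4}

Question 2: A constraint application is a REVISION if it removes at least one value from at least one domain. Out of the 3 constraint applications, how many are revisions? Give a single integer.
Constraint 1 (X != W) on D(X)={4,5,7} D(W)={3,4,5,6}: no change => not a revision
Constraint 2 (W < V) on D(W)={3,4,5,6} D(V)={4,5,6,7}: no change => not a revision
Constraint 3 (X + U = V) on D(X)={4,5,7} D(U)={3,4,5,6,7} D(V)={4,5,6,7}: X {4,5,7}->{4}; U {3,4,5,6,7}->{3}; V {4,5,6,7}->{7} => REVISION
Total revisions = 1

Answer: 1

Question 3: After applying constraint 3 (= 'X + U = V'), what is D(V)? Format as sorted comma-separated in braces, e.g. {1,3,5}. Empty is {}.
Answer: {7}

Derivation:
Constraint 1 (X != W) on D(X)={4,5,7} D(W)={3,4,5,6}: no change
Constraint 2 (W < V) on D(W)={3,4,5,6} D(V)={4,5,6,7}: no change
Constraint 3 (X + U = V) on D(X)={4,5,7} D(U)={3,4,5,6,7} D(V)={4,5,6,7}: X {4,5,7}->{4}; U {3,4,5,6,7}->{3}; V {4,5,6,7}->{7}
So after constraint 3: D(V) = {7}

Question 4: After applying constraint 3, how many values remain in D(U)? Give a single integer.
Answer: 1

Derivation:
Constraint 1 (X != W) on D(X)={4,5,7} D(W)={3,4,5,6}: no change
Constraint 2 (W < V) on D(W)={3,4,5,6} D(V)={4,5,6,7}: no change
Constraint 3 (X + U = V) on D(X)={4,5,7} D(U)={3,4,5,6,7} D(V)={4,5,6,7}: X {4,5,7}->{4}; U {3,4,5,6,7}->{3}; V {4,5,6,7}->{7}
So after constraint 3: D(U)={3}, size = 1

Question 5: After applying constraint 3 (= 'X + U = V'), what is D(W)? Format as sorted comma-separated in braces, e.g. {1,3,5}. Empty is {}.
Constraint 1 (X != W) on D(X)={4,5,7} D(W)={3,4,5,6}: no change
Constraint 2 (W < V) on D(W)={3,4,5,6} D(V)={4,5,6,7}: no change
Constraint 3 (X + U = V) on D(X)={4,5,7} D(U)={3,4,5,6,7} D(V)={4,5,6,7}: X {4,5,7}->{4}; U {3,4,5,6,7}->{3}; V {4,5,6,7}->{7}
So after constraint 3: D(W) = {3,4,5,6}

Answer: {3,4,5,6}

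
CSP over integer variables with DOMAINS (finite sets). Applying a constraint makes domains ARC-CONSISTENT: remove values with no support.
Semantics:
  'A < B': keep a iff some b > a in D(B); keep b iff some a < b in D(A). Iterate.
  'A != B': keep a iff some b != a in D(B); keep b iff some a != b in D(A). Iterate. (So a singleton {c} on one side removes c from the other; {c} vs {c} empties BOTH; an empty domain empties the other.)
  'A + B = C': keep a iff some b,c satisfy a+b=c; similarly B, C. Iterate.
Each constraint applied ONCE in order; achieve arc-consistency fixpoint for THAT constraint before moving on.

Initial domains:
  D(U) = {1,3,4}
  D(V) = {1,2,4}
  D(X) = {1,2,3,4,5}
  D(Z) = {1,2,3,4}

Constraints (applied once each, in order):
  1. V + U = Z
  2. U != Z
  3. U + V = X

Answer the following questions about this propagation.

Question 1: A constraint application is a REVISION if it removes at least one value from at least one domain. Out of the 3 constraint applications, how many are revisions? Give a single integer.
Constraint 1 (V + U = Z) on D(V)={1,2,4} D(U)={1,3,4} D(Z)={1,2,3,4}: V {1,2,4}->{1,2}; U {1,3,4}->{1,3}; Z {1,2,3,4}->{2,3,4} => REVISION
Constraint 2 (U != Z) on D(U)={1,3} D(Z)={2,3,4}: no change => not a revision
Constraint 3 (U + V = X) on D(U)={1,3} D(V)={1,2} D(X)={1,2,3,4,5}: X {1,2,3,4,5}->{2,3,4,5} => REVISION
Total revisions = 2

Answer: 2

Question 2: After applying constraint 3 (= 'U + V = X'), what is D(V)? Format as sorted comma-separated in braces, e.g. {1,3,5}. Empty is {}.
Constraint 1 (V + U = Z) on D(V)={1,2,4} D(U)={1,3,4} D(Z)={1,2,3,4}: V {1,2,4}->{1,2}; U {1,3,4}->{1,3}; Z {1,2,3,4}->{2,3,4}
Constraint 2 (U != Z) on D(U)={1,3} D(Z)={2,3,4}: no change
Constraint 3 (U + V = X) on D(U)={1,3} D(V)={1,2} D(X)={1,2,3,4,5}: X {1,2,3,4,5}->{2,3,4,5}
So after constraint 3: D(V) = {1,2}

Answer: {1,2}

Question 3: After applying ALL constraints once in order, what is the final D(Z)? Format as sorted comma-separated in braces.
Constraint 1 (V + U = Z) on D(V)={1,2,4} D(U)={1,3,4} D(Z)={1,2,3,4}: V {1,2,4}->{1,2}; U {1,3,4}->{1,3}; Z {1,2,3,4}->{2,3,4}
Constraint 2 (U != Z) on D(U)={1,3} D(Z)={2,3,4}: no change
Constraint 3 (U + V = X) on D(U)={1,3} D(V)={1,2} D(X)={1,2,3,4,5}: X {1,2,3,4,5}->{2,3,4,5}
So after all 3 constraints: D(Z) = {2,3,4}

Answer: {2,3,4}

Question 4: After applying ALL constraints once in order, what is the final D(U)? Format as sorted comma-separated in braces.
Answer: {1,3}

Derivation:
Constraint 1 (V + U = Z) on D(V)={1,2,4} D(U)={1,3,4} D(Z)={1,2,3,4}: V {1,2,4}->{1,2}; U {1,3,4}->{1,3}; Z {1,2,3,4}->{2,3,4}
Constraint 2 (U != Z) on D(U)={1,3} D(Z)={2,3,4}: no change
Constraint 3 (U + V = X) on D(U)={1,3} D(V)={1,2} D(X)={1,2,3,4,5}: X {1,2,3,4,5}->{2,3,4,5}
So after all 3 constraints: D(U) = {1,3}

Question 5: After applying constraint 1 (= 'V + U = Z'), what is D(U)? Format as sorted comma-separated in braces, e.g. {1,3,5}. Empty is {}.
Answer: {1,3}

Derivation:
Constraint 1 (V + U = Z) on D(V)={1,2,4} D(U)={1,3,4} D(Z)={1,2,3,4}: V {1,2,4}->{1,2}; U {1,3,4}->{1,3}; Z {1,2,3,4}->{2,3,4}
So after constraint 1: D(U) = {1,3}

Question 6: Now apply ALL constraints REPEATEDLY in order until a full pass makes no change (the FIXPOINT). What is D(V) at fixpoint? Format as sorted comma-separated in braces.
Answer: {1,2}

Derivation:
pass 0 (initial): D(V)={1,2,4}
pass 1: U {1,3,4}->{1,3}; V {1,2,4}->{1,2}; X {1,2,3,4,5}->{2,3,4,5}; Z {1,2,3,4}->{2,3,4}
pass 2: no change
Fixpoint after 2 passes: D(V) = {1,2}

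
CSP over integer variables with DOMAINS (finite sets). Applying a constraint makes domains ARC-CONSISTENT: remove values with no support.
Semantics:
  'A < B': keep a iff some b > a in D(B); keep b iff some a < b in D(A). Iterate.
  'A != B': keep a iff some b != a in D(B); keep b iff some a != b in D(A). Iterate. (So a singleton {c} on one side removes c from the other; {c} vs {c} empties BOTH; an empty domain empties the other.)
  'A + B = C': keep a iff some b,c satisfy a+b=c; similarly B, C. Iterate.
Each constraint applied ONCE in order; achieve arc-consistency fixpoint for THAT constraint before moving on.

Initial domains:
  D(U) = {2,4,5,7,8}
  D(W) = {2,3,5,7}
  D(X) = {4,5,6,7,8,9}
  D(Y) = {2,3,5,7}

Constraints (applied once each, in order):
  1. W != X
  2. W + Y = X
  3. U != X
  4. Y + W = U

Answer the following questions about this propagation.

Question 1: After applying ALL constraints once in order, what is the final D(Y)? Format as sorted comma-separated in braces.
Constraint 1 (W != X) on D(W)={2,3,5,7} D(X)={4,5,6,7,8,9}: no change
Constraint 2 (W + Y = X) on D(W)={2,3,5,7} D(Y)={2,3,5,7} D(X)={4,5,6,7,8,9}: no change
Constraint 3 (U != X) on D(U)={2,4,5,7,8} D(X)={4,5,6,7,8,9}: no change
Constraint 4 (Y + W = U) on D(Y)={2,3,5,7} D(W)={2,3,5,7} D(U)={2,4,5,7,8}: Y {2,3,5,7}->{2,3,5}; W {2,3,5,7}->{2,3,5}; U {2,4,5,7,8}->{4,5,7,8}
So after all 4 constraints: D(Y) = {2,3,5}

Answer: {2,3,5}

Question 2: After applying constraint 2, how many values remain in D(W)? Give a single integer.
Answer: 4

Derivation:
Constraint 1 (W != X) on D(W)={2,3,5,7} D(X)={4,5,6,7,8,9}: no change
Constraint 2 (W + Y = X) on D(W)={2,3,5,7} D(Y)={2,3,5,7} D(X)={4,5,6,7,8,9}: no change
So after constraint 2: D(W)={2,3,5,7}, size = 4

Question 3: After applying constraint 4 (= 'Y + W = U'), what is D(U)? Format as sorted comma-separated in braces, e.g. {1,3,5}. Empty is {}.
Constraint 1 (W != X) on D(W)={2,3,5,7} D(X)={4,5,6,7,8,9}: no change
Constraint 2 (W + Y = X) on D(W)={2,3,5,7} D(Y)={2,3,5,7} D(X)={4,5,6,7,8,9}: no change
Constraint 3 (U != X) on D(U)={2,4,5,7,8} D(X)={4,5,6,7,8,9}: no change
Constraint 4 (Y + W = U) on D(Y)={2,3,5,7} D(W)={2,3,5,7} D(U)={2,4,5,7,8}: Y {2,3,5,7}->{2,3,5}; W {2,3,5,7}->{2,3,5}; U {2,4,5,7,8}->{4,5,7,8}
So after constraint 4: D(U) = {4,5,7,8}

Answer: {4,5,7,8}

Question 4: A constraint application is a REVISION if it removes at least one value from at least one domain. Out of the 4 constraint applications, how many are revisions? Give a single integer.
Answer: 1

Derivation:
Constraint 1 (W != X) on D(W)={2,3,5,7} D(X)={4,5,6,7,8,9}: no change => not a revision
Constraint 2 (W + Y = X) on D(W)={2,3,5,7} D(Y)={2,3,5,7} D(X)={4,5,6,7,8,9}: no change => not a revision
Constraint 3 (U != X) on D(U)={2,4,5,7,8} D(X)={4,5,6,7,8,9}: no change => not a revision
Constraint 4 (Y + W = U) on D(Y)={2,3,5,7} D(W)={2,3,5,7} D(U)={2,4,5,7,8}: Y {2,3,5,7}->{2,3,5}; W {2,3,5,7}->{2,3,5}; U {2,4,5,7,8}->{4,5,7,8} => REVISION
Total revisions = 1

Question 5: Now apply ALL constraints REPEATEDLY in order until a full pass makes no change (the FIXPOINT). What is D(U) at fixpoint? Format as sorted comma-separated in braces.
pass 0 (initial): D(U)={2,4,5,7,8}
pass 1: U {2,4,5,7,8}->{4,5,7,8}; W {2,3,5,7}->{2,3,5}; Y {2,3,5,7}->{2,3,5}
pass 2: X {4,5,6,7,8,9}->{4,5,6,7,8}
pass 3: no change
Fixpoint after 3 passes: D(U) = {4,5,7,8}

Answer: {4,5,7,8}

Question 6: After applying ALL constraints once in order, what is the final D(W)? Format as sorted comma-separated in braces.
Answer: {2,3,5}

Derivation:
Constraint 1 (W != X) on D(W)={2,3,5,7} D(X)={4,5,6,7,8,9}: no change
Constraint 2 (W + Y = X) on D(W)={2,3,5,7} D(Y)={2,3,5,7} D(X)={4,5,6,7,8,9}: no change
Constraint 3 (U != X) on D(U)={2,4,5,7,8} D(X)={4,5,6,7,8,9}: no change
Constraint 4 (Y + W = U) on D(Y)={2,3,5,7} D(W)={2,3,5,7} D(U)={2,4,5,7,8}: Y {2,3,5,7}->{2,3,5}; W {2,3,5,7}->{2,3,5}; U {2,4,5,7,8}->{4,5,7,8}
So after all 4 constraints: D(W) = {2,3,5}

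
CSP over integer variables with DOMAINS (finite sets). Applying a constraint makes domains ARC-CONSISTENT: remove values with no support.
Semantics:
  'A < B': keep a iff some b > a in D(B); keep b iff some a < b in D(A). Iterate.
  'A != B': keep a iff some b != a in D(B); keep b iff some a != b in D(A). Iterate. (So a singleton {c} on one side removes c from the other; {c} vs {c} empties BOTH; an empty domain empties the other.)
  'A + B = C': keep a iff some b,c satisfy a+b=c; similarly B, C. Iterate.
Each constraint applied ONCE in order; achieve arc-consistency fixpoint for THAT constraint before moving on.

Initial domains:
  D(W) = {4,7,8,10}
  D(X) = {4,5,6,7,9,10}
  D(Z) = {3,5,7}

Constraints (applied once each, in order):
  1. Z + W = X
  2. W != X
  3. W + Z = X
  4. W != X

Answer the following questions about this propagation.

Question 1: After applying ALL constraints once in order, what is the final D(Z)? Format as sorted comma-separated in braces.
Constraint 1 (Z + W = X) on D(Z)={3,5,7} D(W)={4,7,8,10} D(X)={4,5,6,7,9,10}: Z {3,5,7}->{3,5}; W {4,7,8,10}->{4,7}; X {4,5,6,7,9,10}->{7,9,10}
Constraint 2 (W != X) on D(W)={4,7} D(X)={7,9,10}: no change
Constraint 3 (W + Z = X) on D(W)={4,7} D(Z)={3,5} D(X)={7,9,10}: no change
Constraint 4 (W != X) on D(W)={4,7} D(X)={7,9,10}: no change
So after all 4 constraints: D(Z) = {3,5}

Answer: {3,5}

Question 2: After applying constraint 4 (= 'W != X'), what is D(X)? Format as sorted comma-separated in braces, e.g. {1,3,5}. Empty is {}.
Constraint 1 (Z + W = X) on D(Z)={3,5,7} D(W)={4,7,8,10} D(X)={4,5,6,7,9,10}: Z {3,5,7}->{3,5}; W {4,7,8,10}->{4,7}; X {4,5,6,7,9,10}->{7,9,10}
Constraint 2 (W != X) on D(W)={4,7} D(X)={7,9,10}: no change
Constraint 3 (W + Z = X) on D(W)={4,7} D(Z)={3,5} D(X)={7,9,10}: no change
Constraint 4 (W != X) on D(W)={4,7} D(X)={7,9,10}: no change
So after constraint 4: D(X) = {7,9,10}

Answer: {7,9,10}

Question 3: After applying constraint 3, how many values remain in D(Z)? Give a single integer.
Constraint 1 (Z + W = X) on D(Z)={3,5,7} D(W)={4,7,8,10} D(X)={4,5,6,7,9,10}: Z {3,5,7}->{3,5}; W {4,7,8,10}->{4,7}; X {4,5,6,7,9,10}->{7,9,10}
Constraint 2 (W != X) on D(W)={4,7} D(X)={7,9,10}: no change
Constraint 3 (W + Z = X) on D(W)={4,7} D(Z)={3,5} D(X)={7,9,10}: no change
So after constraint 3: D(Z)={3,5}, size = 2

Answer: 2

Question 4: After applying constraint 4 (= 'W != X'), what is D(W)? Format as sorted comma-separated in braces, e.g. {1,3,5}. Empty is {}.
Answer: {4,7}

Derivation:
Constraint 1 (Z + W = X) on D(Z)={3,5,7} D(W)={4,7,8,10} D(X)={4,5,6,7,9,10}: Z {3,5,7}->{3,5}; W {4,7,8,10}->{4,7}; X {4,5,6,7,9,10}->{7,9,10}
Constraint 2 (W != X) on D(W)={4,7} D(X)={7,9,10}: no change
Constraint 3 (W + Z = X) on D(W)={4,7} D(Z)={3,5} D(X)={7,9,10}: no change
Constraint 4 (W != X) on D(W)={4,7} D(X)={7,9,10}: no change
So after constraint 4: D(W) = {4,7}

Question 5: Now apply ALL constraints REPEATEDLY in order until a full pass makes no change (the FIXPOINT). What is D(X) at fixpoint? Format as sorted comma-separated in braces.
Answer: {7,9,10}

Derivation:
pass 0 (initial): D(X)={4,5,6,7,9,10}
pass 1: W {4,7,8,10}->{4,7}; X {4,5,6,7,9,10}->{7,9,10}; Z {3,5,7}->{3,5}
pass 2: no change
Fixpoint after 2 passes: D(X) = {7,9,10}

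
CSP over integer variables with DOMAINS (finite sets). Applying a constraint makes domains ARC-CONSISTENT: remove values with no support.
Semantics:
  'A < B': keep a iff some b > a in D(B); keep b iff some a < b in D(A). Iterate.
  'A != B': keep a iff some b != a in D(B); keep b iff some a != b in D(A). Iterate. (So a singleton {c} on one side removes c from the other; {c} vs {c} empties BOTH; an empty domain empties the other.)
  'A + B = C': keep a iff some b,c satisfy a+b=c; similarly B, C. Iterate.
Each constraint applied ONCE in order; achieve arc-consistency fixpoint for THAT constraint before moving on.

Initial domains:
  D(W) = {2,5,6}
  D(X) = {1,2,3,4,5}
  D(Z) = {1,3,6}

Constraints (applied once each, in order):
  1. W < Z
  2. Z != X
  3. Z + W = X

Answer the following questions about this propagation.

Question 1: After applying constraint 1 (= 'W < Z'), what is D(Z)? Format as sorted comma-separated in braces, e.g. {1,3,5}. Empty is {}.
Answer: {3,6}

Derivation:
Constraint 1 (W < Z) on D(W)={2,5,6} D(Z)={1,3,6}: W {2,5,6}->{2,5}; Z {1,3,6}->{3,6}
So after constraint 1: D(Z) = {3,6}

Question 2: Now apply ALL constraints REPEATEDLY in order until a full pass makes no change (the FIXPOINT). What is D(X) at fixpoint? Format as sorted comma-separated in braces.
Answer: {5}

Derivation:
pass 0 (initial): D(X)={1,2,3,4,5}
pass 1: W {2,5,6}->{2}; X {1,2,3,4,5}->{5}; Z {1,3,6}->{3}
pass 2: no change
Fixpoint after 2 passes: D(X) = {5}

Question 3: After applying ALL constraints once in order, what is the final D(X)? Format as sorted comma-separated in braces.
Constraint 1 (W < Z) on D(W)={2,5,6} D(Z)={1,3,6}: W {2,5,6}->{2,5}; Z {1,3,6}->{3,6}
Constraint 2 (Z != X) on D(Z)={3,6} D(X)={1,2,3,4,5}: no change
Constraint 3 (Z + W = X) on D(Z)={3,6} D(W)={2,5} D(X)={1,2,3,4,5}: Z {3,6}->{3}; W {2,5}->{2}; X {1,2,3,4,5}->{5}
So after all 3 constraints: D(X) = {5}

Answer: {5}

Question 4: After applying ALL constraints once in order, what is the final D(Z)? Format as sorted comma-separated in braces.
Constraint 1 (W < Z) on D(W)={2,5,6} D(Z)={1,3,6}: W {2,5,6}->{2,5}; Z {1,3,6}->{3,6}
Constraint 2 (Z != X) on D(Z)={3,6} D(X)={1,2,3,4,5}: no change
Constraint 3 (Z + W = X) on D(Z)={3,6} D(W)={2,5} D(X)={1,2,3,4,5}: Z {3,6}->{3}; W {2,5}->{2}; X {1,2,3,4,5}->{5}
So after all 3 constraints: D(Z) = {3}

Answer: {3}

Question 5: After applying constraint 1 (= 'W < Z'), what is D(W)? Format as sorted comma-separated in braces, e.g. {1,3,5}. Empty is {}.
Answer: {2,5}

Derivation:
Constraint 1 (W < Z) on D(W)={2,5,6} D(Z)={1,3,6}: W {2,5,6}->{2,5}; Z {1,3,6}->{3,6}
So after constraint 1: D(W) = {2,5}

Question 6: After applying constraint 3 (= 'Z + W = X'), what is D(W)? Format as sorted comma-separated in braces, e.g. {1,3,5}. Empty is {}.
Constraint 1 (W < Z) on D(W)={2,5,6} D(Z)={1,3,6}: W {2,5,6}->{2,5}; Z {1,3,6}->{3,6}
Constraint 2 (Z != X) on D(Z)={3,6} D(X)={1,2,3,4,5}: no change
Constraint 3 (Z + W = X) on D(Z)={3,6} D(W)={2,5} D(X)={1,2,3,4,5}: Z {3,6}->{3}; W {2,5}->{2}; X {1,2,3,4,5}->{5}
So after constraint 3: D(W) = {2}

Answer: {2}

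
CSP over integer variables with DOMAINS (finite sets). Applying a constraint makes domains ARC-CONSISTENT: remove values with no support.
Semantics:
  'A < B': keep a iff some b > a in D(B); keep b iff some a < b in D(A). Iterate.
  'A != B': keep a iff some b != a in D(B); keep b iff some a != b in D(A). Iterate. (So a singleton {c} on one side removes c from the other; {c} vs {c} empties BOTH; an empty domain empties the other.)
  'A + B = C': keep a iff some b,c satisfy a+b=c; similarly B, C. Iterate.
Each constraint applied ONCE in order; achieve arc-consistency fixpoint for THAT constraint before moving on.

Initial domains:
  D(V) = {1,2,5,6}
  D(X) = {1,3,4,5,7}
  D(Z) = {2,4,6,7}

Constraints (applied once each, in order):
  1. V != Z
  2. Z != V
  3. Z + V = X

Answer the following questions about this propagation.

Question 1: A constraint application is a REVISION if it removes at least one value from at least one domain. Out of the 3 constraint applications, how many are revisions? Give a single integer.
Answer: 1

Derivation:
Constraint 1 (V != Z) on D(V)={1,2,5,6} D(Z)={2,4,6,7}: no change => not a revision
Constraint 2 (Z != V) on D(Z)={2,4,6,7} D(V)={1,2,5,6}: no change => not a revision
Constraint 3 (Z + V = X) on D(Z)={2,4,6,7} D(V)={1,2,5,6} D(X)={1,3,4,5,7}: Z {2,4,6,7}->{2,4,6}; V {1,2,5,6}->{1,2,5}; X {1,3,4,5,7}->{3,4,5,7} => REVISION
Total revisions = 1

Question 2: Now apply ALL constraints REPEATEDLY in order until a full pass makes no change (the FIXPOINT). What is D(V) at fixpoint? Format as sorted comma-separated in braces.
Answer: {1,2,5}

Derivation:
pass 0 (initial): D(V)={1,2,5,6}
pass 1: V {1,2,5,6}->{1,2,5}; X {1,3,4,5,7}->{3,4,5,7}; Z {2,4,6,7}->{2,4,6}
pass 2: no change
Fixpoint after 2 passes: D(V) = {1,2,5}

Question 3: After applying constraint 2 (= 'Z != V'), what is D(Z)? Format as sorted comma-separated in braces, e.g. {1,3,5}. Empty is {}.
Answer: {2,4,6,7}

Derivation:
Constraint 1 (V != Z) on D(V)={1,2,5,6} D(Z)={2,4,6,7}: no change
Constraint 2 (Z != V) on D(Z)={2,4,6,7} D(V)={1,2,5,6}: no change
So after constraint 2: D(Z) = {2,4,6,7}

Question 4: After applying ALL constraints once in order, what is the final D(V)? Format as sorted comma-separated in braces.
Constraint 1 (V != Z) on D(V)={1,2,5,6} D(Z)={2,4,6,7}: no change
Constraint 2 (Z != V) on D(Z)={2,4,6,7} D(V)={1,2,5,6}: no change
Constraint 3 (Z + V = X) on D(Z)={2,4,6,7} D(V)={1,2,5,6} D(X)={1,3,4,5,7}: Z {2,4,6,7}->{2,4,6}; V {1,2,5,6}->{1,2,5}; X {1,3,4,5,7}->{3,4,5,7}
So after all 3 constraints: D(V) = {1,2,5}

Answer: {1,2,5}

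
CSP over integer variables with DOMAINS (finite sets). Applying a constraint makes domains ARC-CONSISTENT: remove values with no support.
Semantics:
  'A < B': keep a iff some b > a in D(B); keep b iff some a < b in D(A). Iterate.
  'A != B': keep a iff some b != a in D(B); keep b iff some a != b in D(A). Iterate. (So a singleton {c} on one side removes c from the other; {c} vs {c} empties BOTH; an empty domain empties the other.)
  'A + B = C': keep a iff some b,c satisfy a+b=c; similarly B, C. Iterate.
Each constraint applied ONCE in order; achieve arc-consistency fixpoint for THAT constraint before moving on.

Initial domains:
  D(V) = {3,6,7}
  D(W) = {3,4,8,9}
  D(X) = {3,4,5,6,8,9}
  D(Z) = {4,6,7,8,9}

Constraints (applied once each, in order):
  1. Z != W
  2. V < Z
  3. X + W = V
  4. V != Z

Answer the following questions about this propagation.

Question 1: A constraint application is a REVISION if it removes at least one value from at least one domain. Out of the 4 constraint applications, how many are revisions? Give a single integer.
Constraint 1 (Z != W) on D(Z)={4,6,7,8,9} D(W)={3,4,8,9}: no change => not a revision
Constraint 2 (V < Z) on D(V)={3,6,7} D(Z)={4,6,7,8,9}: no change => not a revision
Constraint 3 (X + W = V) on D(X)={3,4,5,6,8,9} D(W)={3,4,8,9} D(V)={3,6,7}: X {3,4,5,6,8,9}->{3,4}; W {3,4,8,9}->{3,4}; V {3,6,7}->{6,7} => REVISION
Constraint 4 (V != Z) on D(V)={6,7} D(Z)={4,6,7,8,9}: no change => not a revision
Total revisions = 1

Answer: 1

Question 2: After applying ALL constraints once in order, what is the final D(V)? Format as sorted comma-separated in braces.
Constraint 1 (Z != W) on D(Z)={4,6,7,8,9} D(W)={3,4,8,9}: no change
Constraint 2 (V < Z) on D(V)={3,6,7} D(Z)={4,6,7,8,9}: no change
Constraint 3 (X + W = V) on D(X)={3,4,5,6,8,9} D(W)={3,4,8,9} D(V)={3,6,7}: X {3,4,5,6,8,9}->{3,4}; W {3,4,8,9}->{3,4}; V {3,6,7}->{6,7}
Constraint 4 (V != Z) on D(V)={6,7} D(Z)={4,6,7,8,9}: no change
So after all 4 constraints: D(V) = {6,7}

Answer: {6,7}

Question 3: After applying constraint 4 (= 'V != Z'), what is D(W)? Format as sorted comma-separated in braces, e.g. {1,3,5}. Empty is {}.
Constraint 1 (Z != W) on D(Z)={4,6,7,8,9} D(W)={3,4,8,9}: no change
Constraint 2 (V < Z) on D(V)={3,6,7} D(Z)={4,6,7,8,9}: no change
Constraint 3 (X + W = V) on D(X)={3,4,5,6,8,9} D(W)={3,4,8,9} D(V)={3,6,7}: X {3,4,5,6,8,9}->{3,4}; W {3,4,8,9}->{3,4}; V {3,6,7}->{6,7}
Constraint 4 (V != Z) on D(V)={6,7} D(Z)={4,6,7,8,9}: no change
So after constraint 4: D(W) = {3,4}

Answer: {3,4}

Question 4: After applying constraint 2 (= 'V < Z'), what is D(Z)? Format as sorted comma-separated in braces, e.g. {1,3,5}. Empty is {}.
Constraint 1 (Z != W) on D(Z)={4,6,7,8,9} D(W)={3,4,8,9}: no change
Constraint 2 (V < Z) on D(V)={3,6,7} D(Z)={4,6,7,8,9}: no change
So after constraint 2: D(Z) = {4,6,7,8,9}

Answer: {4,6,7,8,9}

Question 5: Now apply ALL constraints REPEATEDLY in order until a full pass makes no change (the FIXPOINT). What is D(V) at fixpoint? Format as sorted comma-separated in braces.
Answer: {6,7}

Derivation:
pass 0 (initial): D(V)={3,6,7}
pass 1: V {3,6,7}->{6,7}; W {3,4,8,9}->{3,4}; X {3,4,5,6,8,9}->{3,4}
pass 2: Z {4,6,7,8,9}->{7,8,9}
pass 3: no change
Fixpoint after 3 passes: D(V) = {6,7}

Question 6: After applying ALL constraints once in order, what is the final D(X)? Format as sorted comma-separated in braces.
Answer: {3,4}

Derivation:
Constraint 1 (Z != W) on D(Z)={4,6,7,8,9} D(W)={3,4,8,9}: no change
Constraint 2 (V < Z) on D(V)={3,6,7} D(Z)={4,6,7,8,9}: no change
Constraint 3 (X + W = V) on D(X)={3,4,5,6,8,9} D(W)={3,4,8,9} D(V)={3,6,7}: X {3,4,5,6,8,9}->{3,4}; W {3,4,8,9}->{3,4}; V {3,6,7}->{6,7}
Constraint 4 (V != Z) on D(V)={6,7} D(Z)={4,6,7,8,9}: no change
So after all 4 constraints: D(X) = {3,4}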